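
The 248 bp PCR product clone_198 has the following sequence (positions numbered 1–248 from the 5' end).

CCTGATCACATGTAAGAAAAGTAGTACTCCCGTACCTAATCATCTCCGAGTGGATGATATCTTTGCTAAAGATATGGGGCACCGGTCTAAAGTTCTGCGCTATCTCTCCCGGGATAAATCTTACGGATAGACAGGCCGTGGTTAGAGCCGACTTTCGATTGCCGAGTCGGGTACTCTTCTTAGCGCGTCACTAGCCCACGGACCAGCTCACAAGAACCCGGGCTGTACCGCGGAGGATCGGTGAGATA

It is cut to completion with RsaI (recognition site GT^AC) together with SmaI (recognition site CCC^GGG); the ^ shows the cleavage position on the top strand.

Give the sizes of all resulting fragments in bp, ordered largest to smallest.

RsaI sites (GTAC) start at positions 24, 32, 171, 225.
RsaI cuts after base 2 of each site, so after positions 25, 33, 172, 226.
SmaI sites (CCCGGG) start at positions 108, 217.
SmaI cuts after base 3 of each site, so after positions 110, 219.
Combined cut positions: 25, 33, 110, 172, 219, 226.
Linear molecule, 6 cuts → 7 fragments:
  1–25 → 25 bp
  26–33 → 8 bp
  34–110 → 77 bp
  111–172 → 62 bp
  173–219 → 47 bp
  220–226 → 7 bp
  227–248 → 22 bp
Sorted largest to smallest: 77, 62, 47, 25, 22, 8, 7 bp.

77, 62, 47, 25, 22, 8, 7 bp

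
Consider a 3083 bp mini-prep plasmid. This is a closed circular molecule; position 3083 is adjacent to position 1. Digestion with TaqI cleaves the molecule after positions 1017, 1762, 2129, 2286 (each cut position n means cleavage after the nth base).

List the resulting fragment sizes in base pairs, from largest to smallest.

Circular molecule, 4 cuts → 4 fragments:
  1762 − 1017 = 745 bp
  2129 − 1762 = 367 bp
  2286 − 2129 = 157 bp
  wrap: 3083 − 2286 + 1017 = 1814 bp
Sorted largest to smallest: 1814, 745, 367, 157 bp.

1814, 745, 367, 157 bp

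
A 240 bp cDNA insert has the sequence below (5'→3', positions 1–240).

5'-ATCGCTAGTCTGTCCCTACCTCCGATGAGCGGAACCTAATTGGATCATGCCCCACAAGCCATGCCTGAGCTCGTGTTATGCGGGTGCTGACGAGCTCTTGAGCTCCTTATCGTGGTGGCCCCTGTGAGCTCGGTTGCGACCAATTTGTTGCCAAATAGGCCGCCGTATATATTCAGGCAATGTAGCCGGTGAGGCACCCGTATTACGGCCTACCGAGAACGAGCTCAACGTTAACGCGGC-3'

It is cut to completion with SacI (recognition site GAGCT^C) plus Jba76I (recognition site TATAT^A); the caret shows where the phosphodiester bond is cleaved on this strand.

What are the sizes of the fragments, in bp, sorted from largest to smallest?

SacI sites (GAGCTC) start at positions 67, 92, 100, 126, 221.
SacI cuts after base 5 of each site (before the last base), so after positions 71, 96, 104, 130, 225.
The Jba76I site (TATATA) starts at position 166.
Jba76I cuts after base 5 of each site (before the last base), so after position 170.
Combined cut positions: 71, 96, 104, 130, 170, 225.
Linear molecule, 6 cuts → 7 fragments:
  1–71 → 71 bp
  72–96 → 25 bp
  97–104 → 8 bp
  105–130 → 26 bp
  131–170 → 40 bp
  171–225 → 55 bp
  226–240 → 15 bp
Sorted largest to smallest: 71, 55, 40, 26, 25, 15, 8 bp.

71, 55, 40, 26, 25, 15, 8 bp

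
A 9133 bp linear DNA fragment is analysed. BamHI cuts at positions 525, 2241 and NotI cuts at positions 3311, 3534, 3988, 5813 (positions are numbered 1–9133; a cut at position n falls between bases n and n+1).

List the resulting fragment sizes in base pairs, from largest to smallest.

Combined cut positions (sorted): 525, 2241, 3311, 3534, 3988, 5813.
Linear molecule, 6 cuts → 7 fragments:
  525 − 0 = 525 bp
  2241 − 525 = 1716 bp
  3311 − 2241 = 1070 bp
  3534 − 3311 = 223 bp
  3988 − 3534 = 454 bp
  5813 − 3988 = 1825 bp
  9133 − 5813 = 3320 bp
Sorted largest to smallest: 3320, 1825, 1716, 1070, 525, 454, 223 bp.

3320, 1825, 1716, 1070, 525, 454, 223 bp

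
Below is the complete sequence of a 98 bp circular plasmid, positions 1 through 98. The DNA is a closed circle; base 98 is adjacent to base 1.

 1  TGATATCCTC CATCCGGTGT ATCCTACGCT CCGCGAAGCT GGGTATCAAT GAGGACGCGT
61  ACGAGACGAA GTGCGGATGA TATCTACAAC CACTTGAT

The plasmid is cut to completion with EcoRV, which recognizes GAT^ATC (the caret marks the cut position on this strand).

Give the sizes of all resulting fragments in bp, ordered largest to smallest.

EcoRV sites (GATATC) start at positions 2, 79.
EcoRV cuts after base 3 of each site, so after positions 4, 81.
Circular molecule, 2 cuts → 2 fragments:
  5–81 → 77 bp
  82–98 then 1–4 → 17 + 4 = 21 bp
Sorted largest to smallest: 77, 21 bp.

77, 21 bp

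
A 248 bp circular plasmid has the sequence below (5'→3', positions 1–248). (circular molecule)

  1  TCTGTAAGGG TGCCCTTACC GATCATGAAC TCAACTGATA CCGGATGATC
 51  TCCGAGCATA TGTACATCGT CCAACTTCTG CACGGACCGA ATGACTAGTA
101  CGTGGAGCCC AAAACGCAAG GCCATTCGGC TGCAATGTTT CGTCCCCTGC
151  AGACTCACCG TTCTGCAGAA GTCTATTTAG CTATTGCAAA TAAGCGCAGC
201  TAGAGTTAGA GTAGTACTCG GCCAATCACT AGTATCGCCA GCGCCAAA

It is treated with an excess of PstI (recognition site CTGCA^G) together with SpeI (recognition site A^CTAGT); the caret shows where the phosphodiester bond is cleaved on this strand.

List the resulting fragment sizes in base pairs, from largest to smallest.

114, 61, 57, 16 bp

PstI sites (CTGCAG) start at positions 147, 163.
PstI cuts after base 5 of each site (before the last base), so after positions 151, 167.
SpeI sites (ACTAGT) start at positions 94, 228.
SpeI cuts after the first base of each site, so after positions 94, 228.
Combined cut positions: 94, 151, 167, 228.
Circular molecule, 4 cuts → 4 fragments:
  95–151 → 57 bp
  152–167 → 16 bp
  168–228 → 61 bp
  229–248 then 1–94 → 20 + 94 = 114 bp
Sorted largest to smallest: 114, 61, 57, 16 bp.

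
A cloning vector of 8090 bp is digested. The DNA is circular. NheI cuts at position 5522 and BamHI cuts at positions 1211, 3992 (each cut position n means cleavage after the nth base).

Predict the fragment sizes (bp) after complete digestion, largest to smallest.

3779, 2781, 1530 bp

Combined cut positions (sorted): 1211, 3992, 5522.
Circular molecule, 3 cuts → 3 fragments:
  3992 − 1211 = 2781 bp
  5522 − 3992 = 1530 bp
  wrap: 8090 − 5522 + 1211 = 3779 bp
Sorted largest to smallest: 3779, 2781, 1530 bp.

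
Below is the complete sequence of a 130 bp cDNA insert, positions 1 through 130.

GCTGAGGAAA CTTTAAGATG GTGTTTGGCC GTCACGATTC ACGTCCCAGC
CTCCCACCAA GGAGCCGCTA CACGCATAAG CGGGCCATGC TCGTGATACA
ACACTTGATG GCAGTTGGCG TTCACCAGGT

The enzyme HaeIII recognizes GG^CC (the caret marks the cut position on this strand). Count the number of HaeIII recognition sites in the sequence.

2

GGCC occurs starting at positions 27, 83.
HaeIII cuts at 2 sites.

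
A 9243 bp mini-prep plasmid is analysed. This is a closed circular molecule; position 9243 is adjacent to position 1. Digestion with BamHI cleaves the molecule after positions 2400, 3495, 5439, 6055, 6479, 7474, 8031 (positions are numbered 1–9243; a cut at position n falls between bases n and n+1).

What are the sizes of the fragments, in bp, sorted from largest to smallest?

Circular molecule, 7 cuts → 7 fragments:
  3495 − 2400 = 1095 bp
  5439 − 3495 = 1944 bp
  6055 − 5439 = 616 bp
  6479 − 6055 = 424 bp
  7474 − 6479 = 995 bp
  8031 − 7474 = 557 bp
  wrap: 9243 − 8031 + 2400 = 3612 bp
Sorted largest to smallest: 3612, 1944, 1095, 995, 616, 557, 424 bp.

3612, 1944, 1095, 995, 616, 557, 424 bp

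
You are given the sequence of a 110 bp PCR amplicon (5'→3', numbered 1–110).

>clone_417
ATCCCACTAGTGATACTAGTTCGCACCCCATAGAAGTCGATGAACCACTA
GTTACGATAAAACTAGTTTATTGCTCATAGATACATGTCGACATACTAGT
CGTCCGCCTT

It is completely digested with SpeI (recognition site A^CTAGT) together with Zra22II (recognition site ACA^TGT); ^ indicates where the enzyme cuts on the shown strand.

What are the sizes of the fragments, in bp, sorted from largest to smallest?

32, 23, 15, 15, 10, 9, 6 bp

SpeI sites (ACTAGT) start at positions 6, 15, 47, 62, 95.
SpeI cuts after the first base of each site, so after positions 6, 15, 47, 62, 95.
The Zra22II site (ACATGT) starts at position 83.
Zra22II cuts after base 3 of each site, so after position 85.
Combined cut positions: 6, 15, 47, 62, 85, 95.
Linear molecule, 6 cuts → 7 fragments:
  1–6 → 6 bp
  7–15 → 9 bp
  16–47 → 32 bp
  48–62 → 15 bp
  63–85 → 23 bp
  86–95 → 10 bp
  96–110 → 15 bp
Sorted largest to smallest: 32, 23, 15, 15, 10, 9, 6 bp.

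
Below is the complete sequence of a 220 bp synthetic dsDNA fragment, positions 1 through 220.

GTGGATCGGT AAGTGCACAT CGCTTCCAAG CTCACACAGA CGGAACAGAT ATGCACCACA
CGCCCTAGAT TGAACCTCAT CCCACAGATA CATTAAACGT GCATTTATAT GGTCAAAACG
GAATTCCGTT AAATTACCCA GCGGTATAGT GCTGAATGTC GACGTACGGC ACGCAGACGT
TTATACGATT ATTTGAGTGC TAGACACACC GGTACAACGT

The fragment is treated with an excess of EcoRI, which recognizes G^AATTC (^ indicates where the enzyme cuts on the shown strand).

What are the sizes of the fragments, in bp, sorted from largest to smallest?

The EcoRI site (GAATTC) starts at position 121.
EcoRI cuts after the first base of each site, so after position 121.
Linear molecule, 1 cut → 2 fragments:
  1–121 → 121 bp
  122–220 → 99 bp
Sorted largest to smallest: 121, 99 bp.

121, 99 bp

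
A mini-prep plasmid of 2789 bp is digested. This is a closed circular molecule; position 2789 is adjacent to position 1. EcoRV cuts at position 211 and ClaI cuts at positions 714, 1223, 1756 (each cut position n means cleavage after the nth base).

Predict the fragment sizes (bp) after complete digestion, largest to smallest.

1244, 533, 509, 503 bp

Combined cut positions (sorted): 211, 714, 1223, 1756.
Circular molecule, 4 cuts → 4 fragments:
  714 − 211 = 503 bp
  1223 − 714 = 509 bp
  1756 − 1223 = 533 bp
  wrap: 2789 − 1756 + 211 = 1244 bp
Sorted largest to smallest: 1244, 533, 509, 503 bp.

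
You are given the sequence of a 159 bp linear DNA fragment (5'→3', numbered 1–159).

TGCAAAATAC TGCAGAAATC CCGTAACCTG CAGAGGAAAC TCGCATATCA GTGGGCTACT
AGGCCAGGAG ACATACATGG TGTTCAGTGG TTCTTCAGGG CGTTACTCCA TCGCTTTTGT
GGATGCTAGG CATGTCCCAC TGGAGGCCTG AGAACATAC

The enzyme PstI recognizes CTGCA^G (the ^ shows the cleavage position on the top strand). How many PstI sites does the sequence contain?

CTGCAG occurs starting at positions 10, 28.
PstI cuts at 2 sites.

2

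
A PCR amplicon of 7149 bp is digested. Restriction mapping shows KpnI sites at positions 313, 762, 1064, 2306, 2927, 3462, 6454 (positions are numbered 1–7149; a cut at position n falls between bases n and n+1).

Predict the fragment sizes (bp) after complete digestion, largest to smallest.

Linear molecule, 7 cuts → 8 fragments:
  313 − 0 = 313 bp
  762 − 313 = 449 bp
  1064 − 762 = 302 bp
  2306 − 1064 = 1242 bp
  2927 − 2306 = 621 bp
  3462 − 2927 = 535 bp
  6454 − 3462 = 2992 bp
  7149 − 6454 = 695 bp
Sorted largest to smallest: 2992, 1242, 695, 621, 535, 449, 313, 302 bp.

2992, 1242, 695, 621, 535, 449, 313, 302 bp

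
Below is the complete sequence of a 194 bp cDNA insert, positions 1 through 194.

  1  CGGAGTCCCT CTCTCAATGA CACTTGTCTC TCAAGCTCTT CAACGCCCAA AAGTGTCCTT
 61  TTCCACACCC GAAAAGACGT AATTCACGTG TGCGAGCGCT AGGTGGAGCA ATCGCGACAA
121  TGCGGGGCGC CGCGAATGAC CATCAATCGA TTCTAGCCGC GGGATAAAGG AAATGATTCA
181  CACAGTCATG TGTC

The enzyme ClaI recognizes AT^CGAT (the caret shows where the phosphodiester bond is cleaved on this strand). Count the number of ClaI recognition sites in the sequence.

ATCGAT occurs starting at position 146.
ClaI cuts at 1 site.

1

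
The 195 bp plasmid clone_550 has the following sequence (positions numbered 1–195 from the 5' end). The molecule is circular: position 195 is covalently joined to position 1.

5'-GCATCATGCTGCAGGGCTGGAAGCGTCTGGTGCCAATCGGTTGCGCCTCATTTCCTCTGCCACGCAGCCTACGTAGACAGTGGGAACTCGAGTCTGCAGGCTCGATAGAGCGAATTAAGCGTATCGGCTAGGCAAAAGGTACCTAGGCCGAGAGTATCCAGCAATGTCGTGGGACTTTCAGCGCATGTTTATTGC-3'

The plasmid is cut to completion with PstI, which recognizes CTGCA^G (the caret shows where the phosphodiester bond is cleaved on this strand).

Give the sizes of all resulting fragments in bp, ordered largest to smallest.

PstI sites (CTGCAG) start at positions 9, 94.
PstI cuts after base 5 of each site (before the last base), so after positions 13, 98.
Circular molecule, 2 cuts → 2 fragments:
  14–98 → 85 bp
  99–195 then 1–13 → 97 + 13 = 110 bp
Sorted largest to smallest: 110, 85 bp.

110, 85 bp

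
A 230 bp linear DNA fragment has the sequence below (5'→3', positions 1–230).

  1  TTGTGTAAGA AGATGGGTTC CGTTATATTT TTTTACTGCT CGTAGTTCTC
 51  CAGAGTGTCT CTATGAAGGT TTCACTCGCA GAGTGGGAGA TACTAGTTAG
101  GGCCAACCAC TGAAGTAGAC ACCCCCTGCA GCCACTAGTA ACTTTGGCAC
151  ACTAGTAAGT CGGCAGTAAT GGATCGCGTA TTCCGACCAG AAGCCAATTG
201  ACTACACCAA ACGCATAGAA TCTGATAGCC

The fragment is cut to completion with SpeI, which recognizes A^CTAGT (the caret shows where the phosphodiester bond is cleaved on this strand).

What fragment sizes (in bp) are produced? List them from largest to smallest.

92, 79, 42, 17 bp

SpeI sites (ACTAGT) start at positions 92, 134, 151.
SpeI cuts after the first base of each site, so after positions 92, 134, 151.
Linear molecule, 3 cuts → 4 fragments:
  1–92 → 92 bp
  93–134 → 42 bp
  135–151 → 17 bp
  152–230 → 79 bp
Sorted largest to smallest: 92, 79, 42, 17 bp.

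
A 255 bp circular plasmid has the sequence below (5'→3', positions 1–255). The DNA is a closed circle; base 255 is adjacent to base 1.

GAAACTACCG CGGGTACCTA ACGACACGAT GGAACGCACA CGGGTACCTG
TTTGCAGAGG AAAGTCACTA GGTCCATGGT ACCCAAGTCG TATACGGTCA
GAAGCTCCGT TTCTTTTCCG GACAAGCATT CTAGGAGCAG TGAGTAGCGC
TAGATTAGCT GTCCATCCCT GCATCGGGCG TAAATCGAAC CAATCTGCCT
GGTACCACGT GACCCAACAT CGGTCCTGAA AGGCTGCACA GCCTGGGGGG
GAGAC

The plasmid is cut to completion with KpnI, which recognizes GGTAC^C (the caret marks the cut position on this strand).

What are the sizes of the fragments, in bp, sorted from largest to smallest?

KpnI sites (GGTACC) start at positions 13, 43, 78, 201.
KpnI cuts after base 5 of each site (before the last base), so after positions 17, 47, 82, 205.
Circular molecule, 4 cuts → 4 fragments:
  18–47 → 30 bp
  48–82 → 35 bp
  83–205 → 123 bp
  206–255 then 1–17 → 50 + 17 = 67 bp
Sorted largest to smallest: 123, 67, 35, 30 bp.

123, 67, 35, 30 bp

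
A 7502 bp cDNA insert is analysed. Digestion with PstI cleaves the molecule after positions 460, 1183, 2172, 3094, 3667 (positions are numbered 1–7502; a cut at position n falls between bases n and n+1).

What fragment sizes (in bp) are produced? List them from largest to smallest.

3835, 989, 922, 723, 573, 460 bp

Linear molecule, 5 cuts → 6 fragments:
  460 − 0 = 460 bp
  1183 − 460 = 723 bp
  2172 − 1183 = 989 bp
  3094 − 2172 = 922 bp
  3667 − 3094 = 573 bp
  7502 − 3667 = 3835 bp
Sorted largest to smallest: 3835, 989, 922, 723, 573, 460 bp.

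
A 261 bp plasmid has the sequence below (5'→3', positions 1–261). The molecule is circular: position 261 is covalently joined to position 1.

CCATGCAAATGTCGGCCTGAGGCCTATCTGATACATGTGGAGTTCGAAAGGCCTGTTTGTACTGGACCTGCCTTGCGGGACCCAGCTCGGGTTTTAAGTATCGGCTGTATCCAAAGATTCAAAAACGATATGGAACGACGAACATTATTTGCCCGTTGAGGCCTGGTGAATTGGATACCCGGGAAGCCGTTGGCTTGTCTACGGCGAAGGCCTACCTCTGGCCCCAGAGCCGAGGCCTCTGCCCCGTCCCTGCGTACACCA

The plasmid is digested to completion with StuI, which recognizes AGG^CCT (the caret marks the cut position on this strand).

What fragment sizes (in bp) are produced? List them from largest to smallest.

110, 49, 48, 29, 25 bp

StuI sites (AGGCCT) start at positions 20, 49, 159, 208, 233.
StuI cuts after base 3 of each site, so after positions 22, 51, 161, 210, 235.
Circular molecule, 5 cuts → 5 fragments:
  23–51 → 29 bp
  52–161 → 110 bp
  162–210 → 49 bp
  211–235 → 25 bp
  236–261 then 1–22 → 26 + 22 = 48 bp
Sorted largest to smallest: 110, 49, 48, 29, 25 bp.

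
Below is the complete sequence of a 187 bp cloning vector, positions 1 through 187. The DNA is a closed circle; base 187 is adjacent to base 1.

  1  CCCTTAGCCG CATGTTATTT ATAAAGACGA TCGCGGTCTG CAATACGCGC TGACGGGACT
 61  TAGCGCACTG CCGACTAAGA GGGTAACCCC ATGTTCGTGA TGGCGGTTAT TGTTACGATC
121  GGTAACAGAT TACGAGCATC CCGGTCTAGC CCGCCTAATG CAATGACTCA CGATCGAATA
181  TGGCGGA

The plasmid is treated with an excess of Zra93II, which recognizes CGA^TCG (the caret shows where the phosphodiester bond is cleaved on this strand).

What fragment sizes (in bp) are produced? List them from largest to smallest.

88, 55, 44 bp

Zra93II sites (CGATCG) start at positions 28, 116, 171.
Zra93II cuts after base 3 of each site, so after positions 30, 118, 173.
Circular molecule, 3 cuts → 3 fragments:
  31–118 → 88 bp
  119–173 → 55 bp
  174–187 then 1–30 → 14 + 30 = 44 bp
Sorted largest to smallest: 88, 55, 44 bp.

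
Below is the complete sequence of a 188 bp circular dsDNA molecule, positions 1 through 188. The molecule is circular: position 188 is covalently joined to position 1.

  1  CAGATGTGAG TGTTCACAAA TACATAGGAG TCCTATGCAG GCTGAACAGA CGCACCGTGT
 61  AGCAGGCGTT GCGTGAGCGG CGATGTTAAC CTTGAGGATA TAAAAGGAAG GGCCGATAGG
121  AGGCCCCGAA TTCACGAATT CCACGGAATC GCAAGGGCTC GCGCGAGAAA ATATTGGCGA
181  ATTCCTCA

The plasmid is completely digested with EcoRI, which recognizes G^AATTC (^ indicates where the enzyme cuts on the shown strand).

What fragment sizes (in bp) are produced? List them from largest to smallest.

137, 43, 8 bp

EcoRI sites (GAATTC) start at positions 128, 136, 179.
EcoRI cuts after the first base of each site, so after positions 128, 136, 179.
Circular molecule, 3 cuts → 3 fragments:
  129–136 → 8 bp
  137–179 → 43 bp
  180–188 then 1–128 → 9 + 128 = 137 bp
Sorted largest to smallest: 137, 43, 8 bp.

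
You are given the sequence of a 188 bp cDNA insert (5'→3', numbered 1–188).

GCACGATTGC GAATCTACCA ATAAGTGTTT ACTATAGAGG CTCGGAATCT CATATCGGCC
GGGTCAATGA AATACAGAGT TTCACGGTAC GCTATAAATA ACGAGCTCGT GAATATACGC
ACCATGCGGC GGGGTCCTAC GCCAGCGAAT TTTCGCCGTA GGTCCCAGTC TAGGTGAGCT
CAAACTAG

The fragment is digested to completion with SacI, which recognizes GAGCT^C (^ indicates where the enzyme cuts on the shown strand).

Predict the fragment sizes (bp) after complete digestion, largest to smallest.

SacI sites (GAGCTC) start at positions 103, 176.
SacI cuts after base 5 of each site (before the last base), so after positions 107, 180.
Linear molecule, 2 cuts → 3 fragments:
  1–107 → 107 bp
  108–180 → 73 bp
  181–188 → 8 bp
Sorted largest to smallest: 107, 73, 8 bp.

107, 73, 8 bp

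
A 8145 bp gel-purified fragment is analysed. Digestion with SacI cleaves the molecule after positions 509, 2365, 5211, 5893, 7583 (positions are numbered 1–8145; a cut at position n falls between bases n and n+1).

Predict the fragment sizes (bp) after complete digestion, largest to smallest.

2846, 1856, 1690, 682, 562, 509 bp

Linear molecule, 5 cuts → 6 fragments:
  509 − 0 = 509 bp
  2365 − 509 = 1856 bp
  5211 − 2365 = 2846 bp
  5893 − 5211 = 682 bp
  7583 − 5893 = 1690 bp
  8145 − 7583 = 562 bp
Sorted largest to smallest: 2846, 1856, 1690, 682, 562, 509 bp.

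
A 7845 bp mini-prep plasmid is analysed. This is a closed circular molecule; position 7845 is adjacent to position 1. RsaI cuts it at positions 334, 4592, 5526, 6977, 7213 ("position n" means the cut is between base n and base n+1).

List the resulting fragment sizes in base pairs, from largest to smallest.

Circular molecule, 5 cuts → 5 fragments:
  4592 − 334 = 4258 bp
  5526 − 4592 = 934 bp
  6977 − 5526 = 1451 bp
  7213 − 6977 = 236 bp
  wrap: 7845 − 7213 + 334 = 966 bp
Sorted largest to smallest: 4258, 1451, 966, 934, 236 bp.

4258, 1451, 966, 934, 236 bp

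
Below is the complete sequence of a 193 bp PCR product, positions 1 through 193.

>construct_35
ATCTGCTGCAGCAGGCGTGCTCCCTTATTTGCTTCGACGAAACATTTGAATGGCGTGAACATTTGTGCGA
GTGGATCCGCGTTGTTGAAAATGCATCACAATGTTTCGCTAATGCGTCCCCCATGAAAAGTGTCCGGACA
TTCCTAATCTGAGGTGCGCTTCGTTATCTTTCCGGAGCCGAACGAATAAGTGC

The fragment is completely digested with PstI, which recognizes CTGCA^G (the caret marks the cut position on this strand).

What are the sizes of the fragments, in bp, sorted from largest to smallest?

183, 10 bp

The PstI site (CTGCAG) starts at position 6.
PstI cuts after base 5 of each site (before the last base), so after position 10.
Linear molecule, 1 cut → 2 fragments:
  1–10 → 10 bp
  11–193 → 183 bp
Sorted largest to smallest: 183, 10 bp.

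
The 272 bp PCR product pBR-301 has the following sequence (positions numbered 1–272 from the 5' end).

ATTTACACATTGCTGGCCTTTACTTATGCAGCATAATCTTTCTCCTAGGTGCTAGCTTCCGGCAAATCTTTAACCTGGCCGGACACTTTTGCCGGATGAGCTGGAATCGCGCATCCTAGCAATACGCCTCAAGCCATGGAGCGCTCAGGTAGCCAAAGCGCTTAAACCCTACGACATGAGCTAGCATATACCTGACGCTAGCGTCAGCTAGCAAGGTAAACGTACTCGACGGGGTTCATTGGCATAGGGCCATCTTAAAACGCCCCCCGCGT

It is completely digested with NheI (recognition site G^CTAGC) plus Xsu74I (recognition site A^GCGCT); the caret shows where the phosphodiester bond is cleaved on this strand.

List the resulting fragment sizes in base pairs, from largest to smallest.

89, 65, 51, 23, 17, 17, 10 bp

NheI sites (GCTAGC) start at positions 51, 180, 197, 207.
NheI cuts after the first base of each site, so after positions 51, 180, 197, 207.
Xsu74I sites (AGCGCT) start at positions 140, 157.
Xsu74I cuts after the first base of each site, so after positions 140, 157.
Combined cut positions: 51, 140, 157, 180, 197, 207.
Linear molecule, 6 cuts → 7 fragments:
  1–51 → 51 bp
  52–140 → 89 bp
  141–157 → 17 bp
  158–180 → 23 bp
  181–197 → 17 bp
  198–207 → 10 bp
  208–272 → 65 bp
Sorted largest to smallest: 89, 65, 51, 23, 17, 17, 10 bp.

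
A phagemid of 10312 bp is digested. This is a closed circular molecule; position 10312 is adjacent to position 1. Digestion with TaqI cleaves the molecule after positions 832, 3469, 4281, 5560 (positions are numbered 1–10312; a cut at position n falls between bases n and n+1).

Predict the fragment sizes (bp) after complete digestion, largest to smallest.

5584, 2637, 1279, 812 bp

Circular molecule, 4 cuts → 4 fragments:
  3469 − 832 = 2637 bp
  4281 − 3469 = 812 bp
  5560 − 4281 = 1279 bp
  wrap: 10312 − 5560 + 832 = 5584 bp
Sorted largest to smallest: 5584, 2637, 1279, 812 bp.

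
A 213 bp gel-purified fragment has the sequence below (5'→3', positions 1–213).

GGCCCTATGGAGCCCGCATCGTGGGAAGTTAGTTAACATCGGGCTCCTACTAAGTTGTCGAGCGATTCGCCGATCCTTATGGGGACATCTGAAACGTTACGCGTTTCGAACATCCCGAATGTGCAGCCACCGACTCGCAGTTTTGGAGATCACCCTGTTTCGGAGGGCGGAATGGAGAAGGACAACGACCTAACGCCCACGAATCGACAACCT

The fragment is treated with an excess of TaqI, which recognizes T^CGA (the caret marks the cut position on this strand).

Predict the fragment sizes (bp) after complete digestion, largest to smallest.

98, 58, 48, 9 bp

TaqI sites (TCGA) start at positions 58, 106, 204.
TaqI cuts after the first base of each site, so after positions 58, 106, 204.
Linear molecule, 3 cuts → 4 fragments:
  1–58 → 58 bp
  59–106 → 48 bp
  107–204 → 98 bp
  205–213 → 9 bp
Sorted largest to smallest: 98, 58, 48, 9 bp.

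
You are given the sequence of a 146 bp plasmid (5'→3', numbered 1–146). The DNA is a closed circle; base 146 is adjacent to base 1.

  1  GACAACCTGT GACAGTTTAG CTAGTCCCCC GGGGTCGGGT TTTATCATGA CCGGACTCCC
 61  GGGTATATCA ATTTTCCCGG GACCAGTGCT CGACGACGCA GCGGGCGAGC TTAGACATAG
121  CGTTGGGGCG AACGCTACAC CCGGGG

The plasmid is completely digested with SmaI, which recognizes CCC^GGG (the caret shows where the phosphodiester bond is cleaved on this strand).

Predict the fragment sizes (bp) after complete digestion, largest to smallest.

SmaI sites (CCCGGG) start at positions 28, 58, 76, 140.
SmaI cuts after base 3 of each site, so after positions 30, 60, 78, 142.
Circular molecule, 4 cuts → 4 fragments:
  31–60 → 30 bp
  61–78 → 18 bp
  79–142 → 64 bp
  143–146 then 1–30 → 4 + 30 = 34 bp
Sorted largest to smallest: 64, 34, 30, 18 bp.

64, 34, 30, 18 bp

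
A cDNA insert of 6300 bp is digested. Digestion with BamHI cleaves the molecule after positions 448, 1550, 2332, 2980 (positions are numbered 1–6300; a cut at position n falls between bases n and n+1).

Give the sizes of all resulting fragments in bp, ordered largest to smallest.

Linear molecule, 4 cuts → 5 fragments:
  448 − 0 = 448 bp
  1550 − 448 = 1102 bp
  2332 − 1550 = 782 bp
  2980 − 2332 = 648 bp
  6300 − 2980 = 3320 bp
Sorted largest to smallest: 3320, 1102, 782, 648, 448 bp.

3320, 1102, 782, 648, 448 bp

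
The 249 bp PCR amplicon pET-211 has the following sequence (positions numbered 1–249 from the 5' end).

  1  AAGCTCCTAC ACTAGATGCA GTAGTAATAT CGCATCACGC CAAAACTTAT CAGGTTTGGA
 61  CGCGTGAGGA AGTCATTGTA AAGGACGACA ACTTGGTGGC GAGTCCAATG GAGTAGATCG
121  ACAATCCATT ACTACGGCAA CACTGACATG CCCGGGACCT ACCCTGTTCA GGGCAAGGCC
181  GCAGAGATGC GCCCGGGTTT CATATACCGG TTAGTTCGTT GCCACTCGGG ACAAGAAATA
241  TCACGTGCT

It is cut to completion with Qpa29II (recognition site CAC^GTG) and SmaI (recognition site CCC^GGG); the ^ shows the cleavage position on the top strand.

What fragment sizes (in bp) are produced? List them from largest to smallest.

153, 50, 41, 5 bp

The Qpa29II site (CACGTG) starts at position 242.
Qpa29II cuts after base 3 of each site, so after position 244.
SmaI sites (CCCGGG) start at positions 151, 192.
SmaI cuts after base 3 of each site, so after positions 153, 194.
Combined cut positions: 153, 194, 244.
Linear molecule, 3 cuts → 4 fragments:
  1–153 → 153 bp
  154–194 → 41 bp
  195–244 → 50 bp
  245–249 → 5 bp
Sorted largest to smallest: 153, 50, 41, 5 bp.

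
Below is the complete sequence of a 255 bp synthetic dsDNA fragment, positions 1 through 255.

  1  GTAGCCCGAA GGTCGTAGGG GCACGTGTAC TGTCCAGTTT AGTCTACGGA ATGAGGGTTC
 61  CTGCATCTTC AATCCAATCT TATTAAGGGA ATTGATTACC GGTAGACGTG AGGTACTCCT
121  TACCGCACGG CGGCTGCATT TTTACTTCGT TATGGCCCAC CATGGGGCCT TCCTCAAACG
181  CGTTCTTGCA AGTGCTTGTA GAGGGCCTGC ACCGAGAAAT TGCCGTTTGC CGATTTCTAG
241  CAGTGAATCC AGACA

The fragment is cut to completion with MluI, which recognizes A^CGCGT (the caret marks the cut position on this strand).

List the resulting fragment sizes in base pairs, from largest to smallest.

178, 77 bp

The MluI site (ACGCGT) starts at position 178.
MluI cuts after the first base of each site, so after position 178.
Linear molecule, 1 cut → 2 fragments:
  1–178 → 178 bp
  179–255 → 77 bp
Sorted largest to smallest: 178, 77 bp.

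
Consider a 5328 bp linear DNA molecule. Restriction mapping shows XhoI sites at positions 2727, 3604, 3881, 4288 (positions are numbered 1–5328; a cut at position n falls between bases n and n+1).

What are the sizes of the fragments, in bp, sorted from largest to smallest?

Linear molecule, 4 cuts → 5 fragments:
  2727 − 0 = 2727 bp
  3604 − 2727 = 877 bp
  3881 − 3604 = 277 bp
  4288 − 3881 = 407 bp
  5328 − 4288 = 1040 bp
Sorted largest to smallest: 2727, 1040, 877, 407, 277 bp.

2727, 1040, 877, 407, 277 bp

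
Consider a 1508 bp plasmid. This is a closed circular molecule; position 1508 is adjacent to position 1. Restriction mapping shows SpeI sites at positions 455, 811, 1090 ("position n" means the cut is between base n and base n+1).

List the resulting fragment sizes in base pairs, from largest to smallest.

Circular molecule, 3 cuts → 3 fragments:
  811 − 455 = 356 bp
  1090 − 811 = 279 bp
  wrap: 1508 − 1090 + 455 = 873 bp
Sorted largest to smallest: 873, 356, 279 bp.

873, 356, 279 bp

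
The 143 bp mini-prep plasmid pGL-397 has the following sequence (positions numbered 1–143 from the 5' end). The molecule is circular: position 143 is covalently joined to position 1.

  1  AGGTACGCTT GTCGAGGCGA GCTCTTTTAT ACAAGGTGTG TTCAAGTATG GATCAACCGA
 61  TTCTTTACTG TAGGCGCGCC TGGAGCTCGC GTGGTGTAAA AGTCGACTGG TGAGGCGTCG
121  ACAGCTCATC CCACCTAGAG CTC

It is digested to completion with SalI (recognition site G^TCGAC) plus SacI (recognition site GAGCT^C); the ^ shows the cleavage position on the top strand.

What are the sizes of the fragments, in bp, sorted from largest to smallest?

SalI sites (GTCGAC) start at positions 102, 117.
SalI cuts after the first base of each site, so after positions 102, 117.
SacI sites (GAGCTC) start at positions 19, 83, 138.
SacI cuts after base 5 of each site (before the last base), so after positions 23, 87, 142.
Combined cut positions: 23, 87, 102, 117, 142.
Circular molecule, 5 cuts → 5 fragments:
  24–87 → 64 bp
  88–102 → 15 bp
  103–117 → 15 bp
  118–142 → 25 bp
  143–143 then 1–23 → 1 + 23 = 24 bp
Sorted largest to smallest: 64, 25, 24, 15, 15 bp.

64, 25, 24, 15, 15 bp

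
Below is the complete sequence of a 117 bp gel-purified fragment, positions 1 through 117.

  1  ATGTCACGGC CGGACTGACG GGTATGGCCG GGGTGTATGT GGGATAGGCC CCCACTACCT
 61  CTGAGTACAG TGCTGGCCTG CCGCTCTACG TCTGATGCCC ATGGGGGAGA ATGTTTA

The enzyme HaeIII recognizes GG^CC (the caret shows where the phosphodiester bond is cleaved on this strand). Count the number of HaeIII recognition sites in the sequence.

4

GGCC occurs starting at positions 8, 26, 47, 75.
HaeIII cuts at 4 sites.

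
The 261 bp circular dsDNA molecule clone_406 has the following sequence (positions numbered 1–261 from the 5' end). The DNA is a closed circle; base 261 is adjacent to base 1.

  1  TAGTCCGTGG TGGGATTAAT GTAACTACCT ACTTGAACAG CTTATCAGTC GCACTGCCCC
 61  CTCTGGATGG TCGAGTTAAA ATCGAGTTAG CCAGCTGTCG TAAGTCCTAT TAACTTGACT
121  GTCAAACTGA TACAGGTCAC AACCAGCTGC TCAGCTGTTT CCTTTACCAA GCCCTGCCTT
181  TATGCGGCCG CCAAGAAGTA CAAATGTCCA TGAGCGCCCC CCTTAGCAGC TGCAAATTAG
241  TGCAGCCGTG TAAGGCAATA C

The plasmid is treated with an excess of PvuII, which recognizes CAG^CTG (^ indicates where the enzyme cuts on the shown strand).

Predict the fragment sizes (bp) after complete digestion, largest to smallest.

PvuII sites (CAGCTG) start at positions 92, 144, 152, 227.
PvuII cuts after base 3 of each site, so after positions 94, 146, 154, 229.
Circular molecule, 4 cuts → 4 fragments:
  95–146 → 52 bp
  147–154 → 8 bp
  155–229 → 75 bp
  230–261 then 1–94 → 32 + 94 = 126 bp
Sorted largest to smallest: 126, 75, 52, 8 bp.

126, 75, 52, 8 bp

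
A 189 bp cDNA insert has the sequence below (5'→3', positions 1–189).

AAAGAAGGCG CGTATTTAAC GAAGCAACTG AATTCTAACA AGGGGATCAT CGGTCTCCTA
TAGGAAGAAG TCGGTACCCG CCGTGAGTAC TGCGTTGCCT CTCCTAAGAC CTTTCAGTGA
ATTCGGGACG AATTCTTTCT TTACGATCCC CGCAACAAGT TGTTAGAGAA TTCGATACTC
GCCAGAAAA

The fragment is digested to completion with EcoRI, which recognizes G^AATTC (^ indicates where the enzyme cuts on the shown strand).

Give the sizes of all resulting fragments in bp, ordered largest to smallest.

89, 38, 30, 21, 11 bp

EcoRI sites (GAATTC) start at positions 30, 119, 130, 168.
EcoRI cuts after the first base of each site, so after positions 30, 119, 130, 168.
Linear molecule, 4 cuts → 5 fragments:
  1–30 → 30 bp
  31–119 → 89 bp
  120–130 → 11 bp
  131–168 → 38 bp
  169–189 → 21 bp
Sorted largest to smallest: 89, 38, 30, 21, 11 bp.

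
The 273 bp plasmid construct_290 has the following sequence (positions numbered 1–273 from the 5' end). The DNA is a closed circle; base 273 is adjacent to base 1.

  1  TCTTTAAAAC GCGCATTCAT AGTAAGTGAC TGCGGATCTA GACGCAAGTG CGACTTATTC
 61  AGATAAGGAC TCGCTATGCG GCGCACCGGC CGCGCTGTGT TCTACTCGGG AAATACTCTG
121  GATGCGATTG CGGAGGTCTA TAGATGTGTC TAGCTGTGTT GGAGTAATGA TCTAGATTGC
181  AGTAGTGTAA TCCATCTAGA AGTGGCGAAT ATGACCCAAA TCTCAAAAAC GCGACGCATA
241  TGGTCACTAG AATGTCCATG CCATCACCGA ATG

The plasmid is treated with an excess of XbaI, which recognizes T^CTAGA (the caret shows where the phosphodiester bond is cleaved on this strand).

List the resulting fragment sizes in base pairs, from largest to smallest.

134, 115, 24 bp

XbaI sites (TCTAGA) start at positions 37, 171, 195.
XbaI cuts after the first base of each site, so after positions 37, 171, 195.
Circular molecule, 3 cuts → 3 fragments:
  38–171 → 134 bp
  172–195 → 24 bp
  196–273 then 1–37 → 78 + 37 = 115 bp
Sorted largest to smallest: 134, 115, 24 bp.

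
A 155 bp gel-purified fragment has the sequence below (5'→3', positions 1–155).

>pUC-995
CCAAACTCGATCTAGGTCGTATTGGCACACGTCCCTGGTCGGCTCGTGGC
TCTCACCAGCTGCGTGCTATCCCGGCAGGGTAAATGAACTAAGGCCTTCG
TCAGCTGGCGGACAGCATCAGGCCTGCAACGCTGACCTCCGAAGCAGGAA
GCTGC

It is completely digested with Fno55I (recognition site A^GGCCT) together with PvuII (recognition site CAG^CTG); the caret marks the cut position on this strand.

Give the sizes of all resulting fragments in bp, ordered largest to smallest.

Fno55I sites (AGGCCT) start at positions 92, 120.
Fno55I cuts after the first base of each site, so after positions 92, 120.
PvuII sites (CAGCTG) start at positions 57, 102.
PvuII cuts after base 3 of each site, so after positions 59, 104.
Combined cut positions: 59, 92, 104, 120.
Linear molecule, 4 cuts → 5 fragments:
  1–59 → 59 bp
  60–92 → 33 bp
  93–104 → 12 bp
  105–120 → 16 bp
  121–155 → 35 bp
Sorted largest to smallest: 59, 35, 33, 16, 12 bp.

59, 35, 33, 16, 12 bp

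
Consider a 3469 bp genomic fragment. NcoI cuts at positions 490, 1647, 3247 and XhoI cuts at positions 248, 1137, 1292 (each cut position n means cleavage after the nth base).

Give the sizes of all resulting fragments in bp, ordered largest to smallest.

Combined cut positions (sorted): 248, 490, 1137, 1292, 1647, 3247.
Linear molecule, 6 cuts → 7 fragments:
  248 − 0 = 248 bp
  490 − 248 = 242 bp
  1137 − 490 = 647 bp
  1292 − 1137 = 155 bp
  1647 − 1292 = 355 bp
  3247 − 1647 = 1600 bp
  3469 − 3247 = 222 bp
Sorted largest to smallest: 1600, 647, 355, 248, 242, 222, 155 bp.

1600, 647, 355, 248, 242, 222, 155 bp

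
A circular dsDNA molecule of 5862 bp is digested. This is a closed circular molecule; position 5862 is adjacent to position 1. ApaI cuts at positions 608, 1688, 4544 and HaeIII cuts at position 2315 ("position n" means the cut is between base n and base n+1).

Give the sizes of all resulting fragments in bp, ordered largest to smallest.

Combined cut positions (sorted): 608, 1688, 2315, 4544.
Circular molecule, 4 cuts → 4 fragments:
  1688 − 608 = 1080 bp
  2315 − 1688 = 627 bp
  4544 − 2315 = 2229 bp
  wrap: 5862 − 4544 + 608 = 1926 bp
Sorted largest to smallest: 2229, 1926, 1080, 627 bp.

2229, 1926, 1080, 627 bp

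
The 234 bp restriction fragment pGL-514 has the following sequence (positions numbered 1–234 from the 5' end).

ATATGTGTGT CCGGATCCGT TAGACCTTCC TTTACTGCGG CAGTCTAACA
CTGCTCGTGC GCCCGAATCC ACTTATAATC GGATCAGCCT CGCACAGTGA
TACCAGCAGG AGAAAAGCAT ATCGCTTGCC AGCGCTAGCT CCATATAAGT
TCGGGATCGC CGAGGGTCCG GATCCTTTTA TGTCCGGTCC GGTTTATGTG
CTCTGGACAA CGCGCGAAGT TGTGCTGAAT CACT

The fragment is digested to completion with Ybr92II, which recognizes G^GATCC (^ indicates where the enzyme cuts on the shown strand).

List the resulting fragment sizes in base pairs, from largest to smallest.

157, 64, 13 bp

Ybr92II sites (GGATCC) start at positions 13, 170.
Ybr92II cuts after the first base of each site, so after positions 13, 170.
Linear molecule, 2 cuts → 3 fragments:
  1–13 → 13 bp
  14–170 → 157 bp
  171–234 → 64 bp
Sorted largest to smallest: 157, 64, 13 bp.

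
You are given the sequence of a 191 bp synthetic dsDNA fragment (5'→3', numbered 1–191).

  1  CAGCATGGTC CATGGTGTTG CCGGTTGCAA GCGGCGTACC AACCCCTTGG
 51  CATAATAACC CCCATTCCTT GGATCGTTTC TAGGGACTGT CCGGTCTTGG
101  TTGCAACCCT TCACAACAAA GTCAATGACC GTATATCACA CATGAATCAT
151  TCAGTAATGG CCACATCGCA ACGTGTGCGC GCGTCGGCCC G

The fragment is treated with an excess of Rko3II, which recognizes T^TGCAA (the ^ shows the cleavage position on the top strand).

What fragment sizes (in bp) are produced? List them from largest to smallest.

90, 76, 25 bp

Rko3II sites (TTGCAA) start at positions 25, 101.
Rko3II cuts after the first base of each site, so after positions 25, 101.
Linear molecule, 2 cuts → 3 fragments:
  1–25 → 25 bp
  26–101 → 76 bp
  102–191 → 90 bp
Sorted largest to smallest: 90, 76, 25 bp.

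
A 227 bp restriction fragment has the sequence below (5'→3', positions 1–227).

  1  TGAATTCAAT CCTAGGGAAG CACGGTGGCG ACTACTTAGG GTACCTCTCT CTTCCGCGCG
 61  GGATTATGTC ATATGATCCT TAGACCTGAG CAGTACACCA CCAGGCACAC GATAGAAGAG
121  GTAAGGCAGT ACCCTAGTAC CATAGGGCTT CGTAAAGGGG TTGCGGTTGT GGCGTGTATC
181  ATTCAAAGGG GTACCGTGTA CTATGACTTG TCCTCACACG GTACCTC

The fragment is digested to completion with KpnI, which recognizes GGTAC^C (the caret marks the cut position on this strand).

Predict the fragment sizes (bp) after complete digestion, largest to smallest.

150, 44, 30, 3 bp

KpnI sites (GGTACC) start at positions 40, 190, 220.
KpnI cuts after base 5 of each site (before the last base), so after positions 44, 194, 224.
Linear molecule, 3 cuts → 4 fragments:
  1–44 → 44 bp
  45–194 → 150 bp
  195–224 → 30 bp
  225–227 → 3 bp
Sorted largest to smallest: 150, 44, 30, 3 bp.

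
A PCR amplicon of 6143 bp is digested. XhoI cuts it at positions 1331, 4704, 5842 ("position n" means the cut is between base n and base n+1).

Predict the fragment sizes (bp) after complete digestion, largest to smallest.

Linear molecule, 3 cuts → 4 fragments:
  1331 − 0 = 1331 bp
  4704 − 1331 = 3373 bp
  5842 − 4704 = 1138 bp
  6143 − 5842 = 301 bp
Sorted largest to smallest: 3373, 1331, 1138, 301 bp.

3373, 1331, 1138, 301 bp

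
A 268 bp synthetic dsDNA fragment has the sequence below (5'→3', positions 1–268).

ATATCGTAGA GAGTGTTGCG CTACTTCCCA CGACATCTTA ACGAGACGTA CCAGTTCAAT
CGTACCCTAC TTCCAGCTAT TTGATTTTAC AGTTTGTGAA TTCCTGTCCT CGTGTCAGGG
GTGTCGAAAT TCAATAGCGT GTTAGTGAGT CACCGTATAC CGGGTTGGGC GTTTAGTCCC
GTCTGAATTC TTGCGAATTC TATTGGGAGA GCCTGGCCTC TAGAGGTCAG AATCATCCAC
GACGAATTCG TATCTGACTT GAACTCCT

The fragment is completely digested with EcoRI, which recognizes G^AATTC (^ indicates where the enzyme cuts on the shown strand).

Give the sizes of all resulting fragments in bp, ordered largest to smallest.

EcoRI sites (GAATTC) start at positions 98, 185, 195, 244.
EcoRI cuts after the first base of each site, so after positions 98, 185, 195, 244.
Linear molecule, 4 cuts → 5 fragments:
  1–98 → 98 bp
  99–185 → 87 bp
  186–195 → 10 bp
  196–244 → 49 bp
  245–268 → 24 bp
Sorted largest to smallest: 98, 87, 49, 24, 10 bp.

98, 87, 49, 24, 10 bp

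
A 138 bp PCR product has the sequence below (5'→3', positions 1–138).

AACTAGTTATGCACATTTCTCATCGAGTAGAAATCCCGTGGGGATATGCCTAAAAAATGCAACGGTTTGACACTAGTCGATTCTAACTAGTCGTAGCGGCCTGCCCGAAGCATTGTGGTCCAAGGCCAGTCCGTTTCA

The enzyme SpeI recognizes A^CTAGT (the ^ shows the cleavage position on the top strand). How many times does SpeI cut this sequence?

ACTAGT occurs starting at positions 2, 72, 86.
SpeI cuts at 3 sites.

3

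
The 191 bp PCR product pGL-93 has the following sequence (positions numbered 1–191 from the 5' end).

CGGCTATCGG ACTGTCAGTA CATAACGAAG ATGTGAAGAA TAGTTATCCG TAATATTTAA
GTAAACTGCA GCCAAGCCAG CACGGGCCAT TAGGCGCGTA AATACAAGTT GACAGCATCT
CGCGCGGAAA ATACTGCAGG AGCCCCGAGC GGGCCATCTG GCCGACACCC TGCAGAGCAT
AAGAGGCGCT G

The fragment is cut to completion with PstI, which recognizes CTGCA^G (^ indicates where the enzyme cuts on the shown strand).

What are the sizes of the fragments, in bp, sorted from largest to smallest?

PstI sites (CTGCAG) start at positions 66, 134, 170.
PstI cuts after base 5 of each site (before the last base), so after positions 70, 138, 174.
Linear molecule, 3 cuts → 4 fragments:
  1–70 → 70 bp
  71–138 → 68 bp
  139–174 → 36 bp
  175–191 → 17 bp
Sorted largest to smallest: 70, 68, 36, 17 bp.

70, 68, 36, 17 bp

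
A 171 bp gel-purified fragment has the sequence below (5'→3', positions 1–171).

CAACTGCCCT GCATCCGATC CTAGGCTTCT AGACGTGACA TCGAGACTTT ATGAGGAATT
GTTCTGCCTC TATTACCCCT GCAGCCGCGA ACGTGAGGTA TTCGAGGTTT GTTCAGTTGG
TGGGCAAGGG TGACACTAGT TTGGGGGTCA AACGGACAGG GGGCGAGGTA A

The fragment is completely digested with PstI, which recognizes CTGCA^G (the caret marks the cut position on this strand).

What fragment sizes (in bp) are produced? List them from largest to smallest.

The PstI site (CTGCAG) starts at position 79.
PstI cuts after base 5 of each site (before the last base), so after position 83.
Linear molecule, 1 cut → 2 fragments:
  1–83 → 83 bp
  84–171 → 88 bp
Sorted largest to smallest: 88, 83 bp.

88, 83 bp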